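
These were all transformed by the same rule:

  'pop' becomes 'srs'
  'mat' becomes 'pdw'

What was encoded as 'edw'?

It's a constant shift of +3 (ROT3).
Undoing it on edw: e−3=b, d−3=a, w−3=t.

bat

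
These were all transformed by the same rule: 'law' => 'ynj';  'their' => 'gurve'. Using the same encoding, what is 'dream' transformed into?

qernz

It's a constant shift of +13 (ROT13).
On dream: d+13=q, r+13=e, e+13=r, a+13=n, m+13=z.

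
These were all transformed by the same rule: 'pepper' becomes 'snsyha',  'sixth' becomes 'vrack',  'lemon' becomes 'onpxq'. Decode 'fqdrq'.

Shifts by position in pepper: pos 0: p→s (+3), pos 1: e→n (+9), pos 2: p→s (+3), pos 3: p→y (+9) — repeating every 2. A repeating key of period 2 is used — shifts +3, +9 over and over.
Reversing it on fqdrq: f−3=c, q−9=h, d−3=a, r−9=i, q−3=n.

chain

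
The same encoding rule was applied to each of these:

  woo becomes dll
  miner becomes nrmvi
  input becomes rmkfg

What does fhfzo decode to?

usual

Each pair mirrors across the alphabet (w↔d, o↔l, o↔l): positions sum to 25. This is the alphabet-reversal cipher (Atbash): a becomes z, b becomes y, etc.
Reversing it on fhfzo: f↔u, h↔s, f↔u, z↔a, o↔l.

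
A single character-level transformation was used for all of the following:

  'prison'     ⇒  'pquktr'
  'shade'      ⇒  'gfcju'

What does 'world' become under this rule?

The output letters match the input read backwards, each shifted +2: prison reversed is nosirp. Two steps: reverse the string, then apply a Caesar shift of +2.
On world: reverse → dlrow; then shift: d+2=f, l+2=n, r+2=t, o+2=q, w+2=y.

fntqy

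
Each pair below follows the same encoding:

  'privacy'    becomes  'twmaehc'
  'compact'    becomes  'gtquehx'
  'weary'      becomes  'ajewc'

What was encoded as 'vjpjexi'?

release

Shifts by position in privacy: pos 0: p→t (+4), pos 1: r→w (+5), pos 2: i→m (+4), pos 3: v→a (+5) — repeating every 2. It's a Vigenère-style cipher with numeric key [4,5]: position i shifts by key[i mod 2].
Reversing it on vjpjexi: v−4=r, j−5=e, p−4=l, j−5=e, e−4=a, x−5=s, i−4=e.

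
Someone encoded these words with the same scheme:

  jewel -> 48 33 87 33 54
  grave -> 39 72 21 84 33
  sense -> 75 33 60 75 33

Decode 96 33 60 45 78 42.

j(#10)→48 and e(#5)→33: differences scale by 3, so n = 3·pos + 18. Each letter becomes 3×(its alphabet position, a=1..z=26) + 18.
Undoing it on 96 33 60 45 78 42: 96→(96−18)÷3=26=z, 33→(33−18)÷3=5=e, 60→(60−18)÷3=14=n, 45→(45−18)÷3=9=i, 78→(78−18)÷3=20=t, 42→(42−18)÷3=8=h.

zenith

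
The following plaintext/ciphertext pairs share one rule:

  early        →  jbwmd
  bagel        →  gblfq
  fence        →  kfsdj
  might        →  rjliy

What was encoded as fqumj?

Shifts by position in early: pos 0: e→j (+5), pos 1: a→b (+1), pos 2: r→w (+5), pos 3: l→m (+1) — repeating every 2. It's a Vigenère-style cipher with numeric key [5,1]: position i shifts by key[i mod 2].
Undoing it on fqumj: f−5=a, q−1=p, u−5=p, m−1=l, j−5=e.

apple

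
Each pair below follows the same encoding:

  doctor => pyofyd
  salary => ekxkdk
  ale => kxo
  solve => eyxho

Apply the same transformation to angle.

kzsxo

The shift depends on letter class: consonant d→p is +12, but vowel o→y is +10. Two shifts are in play — +10 for a/e/i/o/u, +12 for every other letter.
Applying it to angle: a(vowel)+10=k, n(cons)+12=z, g(cons)+12=s, l(cons)+12=x, e(vowel)+10=o.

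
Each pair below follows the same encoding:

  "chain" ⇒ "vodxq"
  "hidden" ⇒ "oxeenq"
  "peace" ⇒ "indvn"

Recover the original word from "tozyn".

whole

c(2)→v(21) and h(7)→o(14) fit y≡9x+3 (mod 26); the inverse of 9 mod 26 is 3. Each letter's alphabet position (a=0..z=25) is mapped through 9·x+3 mod 26 — an affine cipher.
Decoding tozyn: t(19)→3·(19−3)≡22=w; o(14)→3·(14−3)≡7=h; z(25)→3·(25−3)≡14=o; y(24)→3·(24−3)≡11=l; n(13)→3·(13−3)≡4=e (all mod 26).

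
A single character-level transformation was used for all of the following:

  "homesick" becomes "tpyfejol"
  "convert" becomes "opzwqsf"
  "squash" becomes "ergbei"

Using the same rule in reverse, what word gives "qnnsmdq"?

embrace

Shifts by position in homesick: pos 0: h→t (+12), pos 1: o→p (+1), pos 2: m→y (+12), pos 3: e→f (+1) — repeating every 2. The shifts repeat in a cycle of length 2: positions 0,1,… shift by +12, +1, then the pattern repeats.
Undoing it on qnnsmdq: q−12=e, n−1=m, n−12=b, s−1=r, m−12=a, d−1=c, q−12=e.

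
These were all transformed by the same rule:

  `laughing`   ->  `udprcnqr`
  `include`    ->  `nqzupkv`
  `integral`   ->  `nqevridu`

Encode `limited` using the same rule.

unfnevk

l(11)→u(20) and a(0)→d(3) fit y≡11x+3 (mod 26); the inverse of 11 mod 26 is 19. Each letter's alphabet position (a=0..z=25) is mapped through 11·x+3 mod 26 — an affine cipher.
For limited: l(11)→11·11+3≡20=u; i(8)→11·8+3≡13=n; m(12)→11·12+3≡5=f; i(8)→11·8+3≡13=n; t(19)→11·19+3≡4=e; e(4)→11·4+3≡21=v; d(3)→11·3+3≡10=k (all mod 26).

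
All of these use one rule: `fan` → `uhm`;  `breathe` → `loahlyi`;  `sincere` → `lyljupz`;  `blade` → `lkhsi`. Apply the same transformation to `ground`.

The word is reversed, then every letter is shifted forward by 7.
Applying it to ground: reverse → dnuorg; then shift: d+7=k, n+7=u, u+7=b, o+7=v, r+7=y, g+7=n.

kubvyn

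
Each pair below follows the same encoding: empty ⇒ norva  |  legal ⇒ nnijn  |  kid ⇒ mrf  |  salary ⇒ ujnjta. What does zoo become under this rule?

The shift depends on letter class: consonant m→o is +2, but vowel e→n is +9. The rule splits by letter class: vowels +9, consonants +2.
On zoo: z(cons)+2=b, o(vowel)+9=x, o(vowel)+9=x.

bxx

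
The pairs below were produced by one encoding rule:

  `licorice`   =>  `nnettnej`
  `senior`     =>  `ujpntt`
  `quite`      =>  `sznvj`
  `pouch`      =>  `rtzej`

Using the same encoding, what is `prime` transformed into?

rtnoj

The shift depends on letter class: consonant l→n is +2, but vowel i→n is +5. The rule splits by letter class: vowels +5, consonants +2.
For prime: p(cons)+2=r, r(cons)+2=t, i(vowel)+5=n, m(cons)+2=o, e(vowel)+5=j.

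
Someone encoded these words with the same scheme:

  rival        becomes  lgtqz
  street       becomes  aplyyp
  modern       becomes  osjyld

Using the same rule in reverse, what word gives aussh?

r(17)→l(11) and i(8)→g(6) fit y≡15x+16 (mod 26); the inverse of 15 mod 26 is 7. This is an affine cipher: with a=0,…,z=25, each position x becomes (15x+16) mod 26.
Undoing it on aussh: a(0)→7·(0−16)≡18=s; u(20)→7·(20−16)≡2=c; s(18)→7·(18−16)≡14=o; s(18)→7·(18−16)≡14=o; h(7)→7·(7−16)≡15=p (all mod 26).

scoop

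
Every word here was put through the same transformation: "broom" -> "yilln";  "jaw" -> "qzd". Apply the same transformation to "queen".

Each pair mirrors across the alphabet (b↔y, r↔i, o↔l): positions sum to 25. This is the alphabet-reversal cipher (Atbash): a becomes z, b becomes y, etc.
On queen: q↔j, u↔f, e↔v, e↔v, n↔m.

jfvvm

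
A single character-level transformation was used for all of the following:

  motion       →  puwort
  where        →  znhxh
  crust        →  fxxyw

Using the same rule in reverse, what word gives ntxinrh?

Shifts by position in motion: pos 0: m→p (+3), pos 1: o→u (+6), pos 2: t→w (+3), pos 3: i→o (+6) — repeating every 2. The shifts repeat in a cycle of length 2: positions 0,1,… shift by +3, +6, then the pattern repeats.
Reversing it on ntxinrh: n−3=k, t−6=n, x−3=u, i−6=c, n−3=k, r−6=l, h−3=e.

knuckle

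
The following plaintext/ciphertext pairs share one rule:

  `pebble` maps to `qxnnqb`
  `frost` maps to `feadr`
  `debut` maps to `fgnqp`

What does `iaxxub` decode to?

The output letters match the input read backwards, each shifted +12: pebble reversed is elbbep. The word is reversed, then every letter is shifted forward by 12.
Decoding iaxxub: shift back: i−12=w, a−12=o, x−12=l, x−12=l, u−12=i, b−12=p → wollip; then reverse → pillow.

pillow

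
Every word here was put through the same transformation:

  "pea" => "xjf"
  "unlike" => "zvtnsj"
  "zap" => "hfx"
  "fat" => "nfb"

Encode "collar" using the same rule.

The shift depends on letter class: consonant p→x is +8, but vowel e→j is +5. Two shifts are in play — +5 for a/e/i/o/u, +8 for every other letter.
For collar: c(cons)+8=k, o(vowel)+5=t, l(cons)+8=t, l(cons)+8=t, a(vowel)+5=f, r(cons)+8=z.

ktttfz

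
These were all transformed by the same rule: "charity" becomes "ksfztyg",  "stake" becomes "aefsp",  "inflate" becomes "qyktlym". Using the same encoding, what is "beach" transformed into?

Shifts by position in charity: pos 0: c→k (+8), pos 1: h→s (+11), pos 2: a→f (+5), pos 3: r→z (+8), pos 4: i→t (+11), pos 5: t→y (+5) — repeating every 3. A repeating key of period 3 is used — shifts +8, +11, +5 over and over.
Applying it to beach: b+8=j, e+11=p, a+5=f, c+8=k, h+11=s.

jpfks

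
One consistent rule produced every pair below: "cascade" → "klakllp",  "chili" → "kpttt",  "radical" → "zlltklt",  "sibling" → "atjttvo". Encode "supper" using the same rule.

afxxpz

Vowels shift forward by 11 and consonants shift forward by 8.
For supper: s(cons)+8=a, u(vowel)+11=f, p(cons)+8=x, p(cons)+8=x, e(vowel)+11=p, r(cons)+8=z.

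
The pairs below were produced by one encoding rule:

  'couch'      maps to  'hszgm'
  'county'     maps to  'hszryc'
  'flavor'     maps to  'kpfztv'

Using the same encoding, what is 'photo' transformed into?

ultxt

Shifts by position in couch: pos 0: c→h (+5), pos 1: o→s (+4), pos 2: u→z (+5), pos 3: c→g (+4) — repeating every 2. The shifts repeat in a cycle of length 2: positions 0,1,… shift by +5, +4, then the pattern repeats.
Applying it to photo: p+5=u, h+4=l, o+5=t, t+4=x, o+5=t.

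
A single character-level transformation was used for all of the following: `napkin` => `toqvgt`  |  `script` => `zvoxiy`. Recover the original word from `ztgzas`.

mutant

The word is reversed, then every letter is shifted forward by 6.
Decoding ztgzas: shift back: z−6=t, t−6=n, g−6=a, z−6=t, a−6=u, s−6=m → tnatum; then reverse → mutant.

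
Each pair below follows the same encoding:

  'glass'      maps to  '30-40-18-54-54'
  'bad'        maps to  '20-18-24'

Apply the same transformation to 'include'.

With a=1..z=26, the number is 2·pos + 16.
For include: i=9→34, n=14→44, c=3→22, l=12→40, u=21→58, d=4→24, e=5→26.

34-44-22-40-58-24-26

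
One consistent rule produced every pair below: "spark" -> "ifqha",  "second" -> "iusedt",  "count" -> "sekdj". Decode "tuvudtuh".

Compare letters: s→i is +16, p→f is +16, a→q is +16 — a constant shift. Each letter is shifted forward by 16 in the alphabet (a Caesar shift of +16).
Reversing it on tuvudtuh: t−16=d, u−16=e, v−16=f, u−16=e, d−16=n, t−16=d, u−16=e, h−16=r.

defender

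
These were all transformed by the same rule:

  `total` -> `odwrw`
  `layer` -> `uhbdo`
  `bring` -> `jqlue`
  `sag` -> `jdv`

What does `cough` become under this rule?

The word is reversed, then every letter is shifted forward by 3.
On cough: reverse → hguoc; then shift: h+3=k, g+3=j, u+3=x, o+3=r, c+3=f.

kjxrf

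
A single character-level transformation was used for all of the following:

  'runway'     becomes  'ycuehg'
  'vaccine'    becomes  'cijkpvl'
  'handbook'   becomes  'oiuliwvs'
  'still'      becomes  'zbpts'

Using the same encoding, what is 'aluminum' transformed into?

htbupvbu

Shifts by position in runway: pos 0: r→y (+7), pos 1: u→c (+8), pos 2: n→u (+7), pos 3: w→e (+8) — repeating every 2. The shifts repeat in a cycle of length 2: positions 0,1,… shift by +7, +8, then the pattern repeats.
Applying it to aluminum: a+7=h, l+8=t, u+7=b, m+8=u, i+7=p, n+8=v, u+7=b, m+8=u.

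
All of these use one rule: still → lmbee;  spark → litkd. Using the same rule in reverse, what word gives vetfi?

clamp

Compare letters: s→l is +19, t→m is +19, i→b is +19 — a constant shift. It's a constant shift of +19 (ROT19).
Decoding vetfi: v−19=c, e−19=l, t−19=a, f−19=m, i−19=p.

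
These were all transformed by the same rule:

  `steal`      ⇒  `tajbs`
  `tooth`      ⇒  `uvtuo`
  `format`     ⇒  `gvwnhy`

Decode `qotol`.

Shifts by position in steal: pos 0: s→t (+1), pos 1: t→a (+7), pos 2: e→j (+5), pos 3: a→b (+1), pos 4: l→s (+7) — repeating every 3. It's a Vigenère-style cipher with numeric key [1,7,5]: position i shifts by key[i mod 3].
Reversing it on qotol: q−1=p, o−7=h, t−5=o, o−1=n, l−7=e.

phone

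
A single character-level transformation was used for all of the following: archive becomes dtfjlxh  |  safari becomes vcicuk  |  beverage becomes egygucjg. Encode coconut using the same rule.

fqfqqww

Shifts by position in archive: pos 0: a→d (+3), pos 1: r→t (+2), pos 2: c→f (+3), pos 3: h→j (+2) — repeating every 2. The shifts repeat in a cycle of length 2: positions 0,1,… shift by +3, +2, then the pattern repeats.
On coconut: c+3=f, o+2=q, c+3=f, o+2=q, n+3=q, u+2=w, t+3=w.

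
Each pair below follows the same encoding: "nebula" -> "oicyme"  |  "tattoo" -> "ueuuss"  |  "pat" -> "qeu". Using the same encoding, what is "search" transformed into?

The shift depends on letter class: consonant n→o is +1, but vowel e→i is +4. The rule splits by letter class: vowels +4, consonants +1.
For search: s(cons)+1=t, e(vowel)+4=i, a(vowel)+4=e, r(cons)+1=s, c(cons)+1=d, h(cons)+1=i.

tiesdi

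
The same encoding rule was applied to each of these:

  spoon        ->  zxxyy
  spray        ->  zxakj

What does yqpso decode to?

rigid

In spoon: s→z is +7, p→x is +8, o→x is +9, o→y is +10 — the shift increases by 1 each position. Each letter shifts forward by (position + 7), i.e. 7, 8, 9, … — the shift grows by one for each successive letter.
Reversing it on yqpso: y−7=r, q−8=i, p−9=g, s−10=i, o−11=d.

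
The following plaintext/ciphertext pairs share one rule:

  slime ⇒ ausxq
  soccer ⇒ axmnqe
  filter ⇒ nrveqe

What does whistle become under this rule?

In slime: s→a is +8, l→u is +9, i→s is +10, m→x is +11 — the shift increases by 1 each position. The shift increases by 1 at each position, starting from +8: 8, 9, 10, ….
On whistle: w+8=e, h+9=q, i+10=s, s+11=d, t+12=f, l+13=y, e+14=s.

eqsdfys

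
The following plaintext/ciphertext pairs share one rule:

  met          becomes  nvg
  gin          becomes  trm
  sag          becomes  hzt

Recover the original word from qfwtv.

judge

Each pair mirrors across the alphabet (m↔n, e↔v, t↔g): positions sum to 25. Letters are reflected about the middle of the alphabet (position → 25−position): Atbash.
Undoing it on qfwtv: q↔j, f↔u, w↔d, t↔g, v↔e.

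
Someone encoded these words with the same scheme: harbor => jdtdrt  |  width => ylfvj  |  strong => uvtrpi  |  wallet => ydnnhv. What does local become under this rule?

nredn

The shift depends on letter class: consonant h→j is +2, but vowel a→d is +3. Two shifts are in play — +3 for a/e/i/o/u, +2 for every other letter.
Applying it to local: l(cons)+2=n, o(vowel)+3=r, c(cons)+2=e, a(vowel)+3=d, l(cons)+2=n.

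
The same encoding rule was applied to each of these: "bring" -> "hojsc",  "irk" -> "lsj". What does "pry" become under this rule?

zsq

The output letters match the input read backwards, each shifted +1: bring reversed is gnirb. Two steps: reverse the string, then apply a Caesar shift of +1.
For pry: reverse → yrp; then shift: y+1=z, r+1=s, p+1=q.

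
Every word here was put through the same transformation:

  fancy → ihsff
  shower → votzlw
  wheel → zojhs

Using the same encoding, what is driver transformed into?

gynylw

Shifts by position in fancy: pos 0: f→i (+3), pos 1: a→h (+7), pos 2: n→s (+5), pos 3: c→f (+3), pos 4: y→f (+7) — repeating every 3. The shifts repeat in a cycle of length 3: positions 0,1,… shift by +3, +7, +5, then the pattern repeats.
Applying it to driver: d+3=g, r+7=y, i+5=n, v+3=y, e+7=l, r+5=w.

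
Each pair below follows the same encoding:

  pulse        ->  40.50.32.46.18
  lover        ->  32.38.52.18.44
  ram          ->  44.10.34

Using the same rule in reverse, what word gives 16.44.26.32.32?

drill

p(#16)→40 and u(#21)→50: differences scale by 2, so n = 2·pos + 8. With a=1..z=26, the number is 2·pos + 8.
Undoing it on 16.44.26.32.32: 16→(16−8)÷2=4=d, 44→(44−8)÷2=18=r, 26→(26−8)÷2=9=i, 32→(32−8)÷2=12=l, 32→(32−8)÷2=12=l.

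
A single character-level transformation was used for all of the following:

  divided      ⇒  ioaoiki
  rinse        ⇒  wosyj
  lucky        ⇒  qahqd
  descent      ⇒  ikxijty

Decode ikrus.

demon

Shifts by position in divided: pos 0: d→i (+5), pos 1: i→o (+6), pos 2: v→a (+5), pos 3: i→o (+6) — repeating every 2. The shifts repeat in a cycle of length 2: positions 0,1,… shift by +5, +6, then the pattern repeats.
Reversing it on ikrus: i−5=d, k−6=e, r−5=m, u−6=o, s−5=n.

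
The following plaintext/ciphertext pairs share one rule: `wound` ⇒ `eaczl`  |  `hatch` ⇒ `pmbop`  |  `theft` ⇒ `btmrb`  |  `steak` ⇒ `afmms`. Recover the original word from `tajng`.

The shifts repeat in a cycle of length 2: positions 0,1,… shift by +8, +12, then the pattern repeats.
Undoing it on tajng: t−8=l, a−12=o, j−8=b, n−12=b, g−8=y.

lobby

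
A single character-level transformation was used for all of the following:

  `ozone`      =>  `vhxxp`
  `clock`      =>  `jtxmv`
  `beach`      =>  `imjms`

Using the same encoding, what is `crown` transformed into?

In ozone: o→v is +7, z→h is +8, o→x is +9, n→x is +10 — the shift increases by 1 each position. Letter i (0-indexed) is shifted by i+7, so successive shifts are 7, 8, 9, ….
For crown: c+7=j, r+8=z, o+9=x, w+10=g, n+11=y.

jzxgy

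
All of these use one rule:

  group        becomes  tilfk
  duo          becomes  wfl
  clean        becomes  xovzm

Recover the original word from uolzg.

Each pair mirrors across the alphabet (g↔t, r↔i, o↔l): positions sum to 25. Each letter is replaced by its mirror in the alphabet: a↔z, b↔y, c↔x, and so on (the Atbash cipher).
Decoding uolzg: u↔f, o↔l, l↔o, z↔a, g↔t.

float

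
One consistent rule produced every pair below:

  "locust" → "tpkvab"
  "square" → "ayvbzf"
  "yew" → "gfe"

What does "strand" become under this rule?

abzbvl

The shift depends on letter class: consonant l→t is +8, but vowel o→p is +1. The rule splits by letter class: vowels +1, consonants +8.
On strand: s(cons)+8=a, t(cons)+8=b, r(cons)+8=z, a(vowel)+1=b, n(cons)+8=v, d(cons)+8=l.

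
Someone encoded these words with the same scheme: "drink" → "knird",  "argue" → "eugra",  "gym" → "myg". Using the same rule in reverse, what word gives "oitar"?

ratio

The output letters match the input read backwards: drink reversed is knird. The word is simply reversed.
Decoding oitar: then reverse → ratio.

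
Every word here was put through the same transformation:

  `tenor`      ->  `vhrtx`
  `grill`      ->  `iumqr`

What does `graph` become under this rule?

In tenor: t→v is +2, e→h is +3, n→r is +4, o→t is +5 — the shift increases by 1 each position. The shift increases by 1 at each position, starting from +2: 2, 3, 4, ….
On graph: g+2=i, r+3=u, a+4=e, p+5=u, h+6=n.

iueun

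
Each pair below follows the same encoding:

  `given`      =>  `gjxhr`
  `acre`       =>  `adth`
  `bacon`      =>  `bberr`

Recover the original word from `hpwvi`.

In given: g→g is +0, i→j is +1, v→x is +2, e→h is +3 — the shift increases by 1 each position. The shift increases by 1 at each position, starting from +0: 0, 1, 2, ….
Reversing it on hpwvi: h−0=h, p−1=o, w−2=u, v−3=s, i−4=e.

house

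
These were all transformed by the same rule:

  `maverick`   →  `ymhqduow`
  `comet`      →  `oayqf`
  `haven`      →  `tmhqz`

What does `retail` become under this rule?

dqfmux

Compare letters: m→y is +12, a→m is +12, v→h is +12 — a constant shift. It's a constant shift of +12 (ROT12).
On retail: r+12=d, e+12=q, t+12=f, a+12=m, i+12=u, l+12=x.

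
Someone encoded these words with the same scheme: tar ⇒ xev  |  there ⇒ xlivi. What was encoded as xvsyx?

Compare letters: t→x is +4, a→e is +4, r→v is +4 — a constant shift. This is a Caesar cipher with shift 4.
Decoding xvsyx: x−4=t, v−4=r, s−4=o, y−4=u, x−4=t.

trout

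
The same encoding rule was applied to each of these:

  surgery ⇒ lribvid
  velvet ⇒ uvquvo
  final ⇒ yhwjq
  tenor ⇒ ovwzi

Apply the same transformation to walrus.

xjqirl

s(18)→l(11) and u(20)→r(17) fit y≡3x+9 (mod 26); the inverse of 3 mod 26 is 9. Treating letters as 0–25, the rule is x ↦ 3x + 9 (mod 26).
Applying it to walrus: w(22)→3·22+9≡23=x; a(0)→3·0+9≡9=j; l(11)→3·11+9≡16=q; r(17)→3·17+9≡8=i; u(20)→3·20+9≡17=r; s(18)→3·18+9≡11=l (all mod 26).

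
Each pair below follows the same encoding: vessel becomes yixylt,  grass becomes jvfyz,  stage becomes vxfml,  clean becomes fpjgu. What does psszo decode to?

In vessel: v→y is +3, e→i is +4, s→x is +5, s→y is +6 — the shift increases by 1 each position. The shift increases by 1 at each position, starting from +3: 3, 4, 5, ….
Undoing it on psszo: p−3=m, s−4=o, s−5=n, z−6=t, o−7=h.

month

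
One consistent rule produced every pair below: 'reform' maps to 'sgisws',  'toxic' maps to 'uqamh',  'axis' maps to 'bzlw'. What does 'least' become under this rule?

mgdwy

The shift increases by 1 at each position, starting from +1: 1, 2, 3, ….
Applying it to least: l+1=m, e+2=g, a+3=d, s+4=w, t+5=y.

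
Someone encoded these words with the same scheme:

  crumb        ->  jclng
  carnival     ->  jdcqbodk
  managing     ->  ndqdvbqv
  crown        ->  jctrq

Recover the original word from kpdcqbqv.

learning

c(2)→j(9) and r(17)→c(2) fit y≡3x+3 (mod 26); the inverse of 3 mod 26 is 9. This is an affine cipher: with a=0,…,z=25, each position x becomes (3x+3) mod 26.
Reversing it on kpdcqbqv: k(10)→9·(10−3)≡11=l; p(15)→9·(15−3)≡4=e; d(3)→9·(3−3)≡0=a; c(2)→9·(2−3)≡17=r; q(16)→9·(16−3)≡13=n; b(1)→9·(1−3)≡8=i; q(16)→9·(16−3)≡13=n; v(21)→9·(21−3)≡6=g (all mod 26).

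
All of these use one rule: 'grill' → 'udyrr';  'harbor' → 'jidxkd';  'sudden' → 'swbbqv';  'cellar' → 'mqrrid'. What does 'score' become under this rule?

smkdq

g(6)→u(20) and r(17)→d(3) fit y≡15x+8 (mod 26); the inverse of 15 mod 26 is 7. Treating letters as 0–25, the rule is x ↦ 15x + 8 (mod 26).
On score: s(18)→15·18+8≡18=s; c(2)→15·2+8≡12=m; o(14)→15·14+8≡10=k; r(17)→15·17+8≡3=d; e(4)→15·4+8≡16=q (all mod 26).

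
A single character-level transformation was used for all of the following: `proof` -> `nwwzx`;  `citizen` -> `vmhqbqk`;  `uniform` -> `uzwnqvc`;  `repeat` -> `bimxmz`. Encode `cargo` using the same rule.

wozik

The word is reversed, then every letter is shifted forward by 8.
Applying it to cargo: reverse → ograc; then shift: o+8=w, g+8=o, r+8=z, a+8=i, c+8=k.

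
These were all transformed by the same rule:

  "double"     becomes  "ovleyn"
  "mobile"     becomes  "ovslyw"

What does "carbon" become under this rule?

The output letters match the input read backwards, each shifted +10: double reversed is elbuod. Two steps: reverse the string, then apply a Caesar shift of +10.
On carbon: reverse → nobrac; then shift: n+10=x, o+10=y, b+10=l, r+10=b, a+10=k, c+10=m.

xylbkm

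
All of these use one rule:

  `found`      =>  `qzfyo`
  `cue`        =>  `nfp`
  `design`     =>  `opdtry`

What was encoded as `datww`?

Every letter moves 11 places later in the alphabet, wrapping around z→a.
Reversing it on datww: d−11=s, a−11=p, t−11=i, w−11=l, w−11=l.

spill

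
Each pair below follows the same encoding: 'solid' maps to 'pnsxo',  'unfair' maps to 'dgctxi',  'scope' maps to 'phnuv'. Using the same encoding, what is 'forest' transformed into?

cnivpw

Each letter's alphabet position (a=0..z=25) is mapped through 7·x+19 mod 26 — an affine cipher.
Applying it to forest: f(5)→7·5+19≡2=c; o(14)→7·14+19≡13=n; r(17)→7·17+19≡8=i; e(4)→7·4+19≡21=v; s(18)→7·18+19≡15=p; t(19)→7·19+19≡22=w (all mod 26).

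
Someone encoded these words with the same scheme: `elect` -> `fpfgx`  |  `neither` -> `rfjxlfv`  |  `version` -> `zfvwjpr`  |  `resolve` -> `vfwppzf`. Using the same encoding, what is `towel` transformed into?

The shift depends on letter class: consonant l→p is +4, but vowel e→f is +1. Two shifts are in play — +1 for a/e/i/o/u, +4 for every other letter.
For towel: t(cons)+4=x, o(vowel)+1=p, w(cons)+4=a, e(vowel)+1=f, l(cons)+4=p.

xpafp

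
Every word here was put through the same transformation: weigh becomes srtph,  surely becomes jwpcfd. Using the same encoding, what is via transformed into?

ltg

The output letters match the input read backwards, each shifted +11: weigh reversed is hgiew. The word is reversed, then every letter is shifted forward by 11.
On via: reverse → aiv; then shift: a+11=l, i+11=t, v+11=g.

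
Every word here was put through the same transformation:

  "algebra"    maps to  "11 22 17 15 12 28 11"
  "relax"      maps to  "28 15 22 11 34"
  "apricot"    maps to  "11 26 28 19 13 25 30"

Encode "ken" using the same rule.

a is letter #1 and maps to 11: an offset of 10. Each letter is replaced by its alphabet position (a=1..z=26) + 10.
Applying it to ken: k=11→21, e=5→15, n=14→24.

21 15 24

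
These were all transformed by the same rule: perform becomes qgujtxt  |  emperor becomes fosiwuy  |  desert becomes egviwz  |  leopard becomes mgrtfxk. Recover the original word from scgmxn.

Each letter shifts forward by (position + 1), i.e. 1, 2, 3, … — the shift grows by one for each successive letter.
Undoing it on scgmxn: s−1=r, c−2=a, g−3=d, m−4=i, x−5=s, n−6=h.

radish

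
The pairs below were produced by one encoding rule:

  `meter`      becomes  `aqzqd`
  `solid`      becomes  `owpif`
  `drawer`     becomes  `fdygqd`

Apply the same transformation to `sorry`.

m(12)→a(0) and e(4)→q(16) fit y≡11x+24 (mod 26); the inverse of 11 mod 26 is 19. Each letter's alphabet position (a=0..z=25) is mapped through 11·x+24 mod 26 — an affine cipher.
For sorry: s(18)→11·18+24≡14=o; o(14)→11·14+24≡22=w; r(17)→11·17+24≡3=d; r(17)→11·17+24≡3=d; y(24)→11·24+24≡2=c (all mod 26).

owddc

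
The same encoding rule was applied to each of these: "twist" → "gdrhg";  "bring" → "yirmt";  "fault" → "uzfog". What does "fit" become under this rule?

urg

Each pair mirrors across the alphabet (t↔g, w↔d, i↔r): positions sum to 25. This is the alphabet-reversal cipher (Atbash): a becomes z, b becomes y, etc.
On fit: f↔u, i↔r, t↔g.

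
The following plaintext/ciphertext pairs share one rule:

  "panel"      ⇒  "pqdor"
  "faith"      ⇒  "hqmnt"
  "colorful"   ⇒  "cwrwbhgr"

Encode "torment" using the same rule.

nwbkodn

p(15)→p(15) and a(0)→q(16) fit y≡19x+16 (mod 26); the inverse of 19 mod 26 is 11. This is an affine cipher: with a=0,…,z=25, each position x becomes (19x+16) mod 26.
For torment: t(19)→19·19+16≡13=n; o(14)→19·14+16≡22=w; r(17)→19·17+16≡1=b; m(12)→19·12+16≡10=k; e(4)→19·4+16≡14=o; n(13)→19·13+16≡3=d; t(19)→19·19+16≡13=n (all mod 26).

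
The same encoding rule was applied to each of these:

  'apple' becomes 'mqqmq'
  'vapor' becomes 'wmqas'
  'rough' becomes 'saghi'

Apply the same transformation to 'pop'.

qaq

The rule splits by letter class: vowels +12, consonants +1.
Applying it to pop: p(cons)+1=q, o(vowel)+12=a, p(cons)+1=q.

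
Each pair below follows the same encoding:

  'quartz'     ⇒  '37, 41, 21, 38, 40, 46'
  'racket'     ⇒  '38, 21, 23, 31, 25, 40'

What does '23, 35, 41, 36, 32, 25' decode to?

q is letter #17 and maps to 37: an offset of 20. Each letter is replaced by its alphabet position (a=1..z=26) + 20.
Undoing it on 23, 35, 41, 36, 32, 25: 23→(23−20)÷1=3=c, 35→(35−20)÷1=15=o, 41→(41−20)÷1=21=u, 36→(36−20)÷1=16=p, 32→(32−20)÷1=12=l, 25→(25−20)÷1=5=e.

couple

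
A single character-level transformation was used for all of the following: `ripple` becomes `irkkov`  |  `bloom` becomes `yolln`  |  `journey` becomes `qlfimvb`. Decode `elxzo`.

vocal

Letters are reflected about the middle of the alphabet (position → 25−position): Atbash.
Undoing it on elxzo: e↔v, l↔o, x↔c, z↔a, o↔l.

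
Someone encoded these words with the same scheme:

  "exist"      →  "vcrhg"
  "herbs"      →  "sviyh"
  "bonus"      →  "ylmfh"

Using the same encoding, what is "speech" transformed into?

e(4)→v(21) and x(23)→c(2) fit y≡25x+25 (mod 26); the inverse of 25 mod 26 is 25. Treating letters as 0–25, the rule is x ↦ 25x + 25 (mod 26).
For speech: s(18)→25·18+25≡7=h; p(15)→25·15+25≡10=k; e(4)→25·4+25≡21=v; e(4)→25·4+25≡21=v; c(2)→25·2+25≡23=x; h(7)→25·7+25≡18=s (all mod 26).

hkvvxs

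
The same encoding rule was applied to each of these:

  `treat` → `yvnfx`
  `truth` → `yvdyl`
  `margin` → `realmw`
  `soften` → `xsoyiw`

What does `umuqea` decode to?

It's a Vigenère-style cipher with numeric key [5,4,9]: position i shifts by key[i mod 3].
Undoing it on umuqea: u−5=p, m−4=i, u−9=l, q−5=l, e−4=a, a−9=r.

pillar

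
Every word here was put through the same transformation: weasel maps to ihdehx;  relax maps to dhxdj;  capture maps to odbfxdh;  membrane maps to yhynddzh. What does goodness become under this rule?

Two shifts are in play — +3 for a/e/i/o/u, +12 for every other letter.
On goodness: g(cons)+12=s, o(vowel)+3=r, o(vowel)+3=r, d(cons)+12=p, n(cons)+12=z, e(vowel)+3=h, s(cons)+12=e, s(cons)+12=e.

srrpzhee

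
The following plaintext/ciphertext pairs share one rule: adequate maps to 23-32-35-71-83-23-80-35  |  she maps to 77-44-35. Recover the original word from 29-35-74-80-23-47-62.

a(#1)→23 and d(#4)→32: differences scale by 3, so n = 3·pos + 20. Each letter becomes 3×(its alphabet position, a=1..z=26) + 20.
Decoding 29-35-74-80-23-47-62: 29→(29−20)÷3=3=c, 35→(35−20)÷3=5=e, 74→(74−20)÷3=18=r, 80→(80−20)÷3=20=t, 23→(23−20)÷3=1=a, 47→(47−20)÷3=9=i, 62→(62−20)÷3=14=n.

certain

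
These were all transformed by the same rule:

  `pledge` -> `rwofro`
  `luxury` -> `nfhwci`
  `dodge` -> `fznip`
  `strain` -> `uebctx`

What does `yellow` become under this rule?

apvnzg

Shifts by position in pledge: pos 0: p→r (+2), pos 1: l→w (+11), pos 2: e→o (+10), pos 3: d→f (+2), pos 4: g→r (+11), pos 5: e→o (+10) — repeating every 3. It's a Vigenère-style cipher with numeric key [2,11,10]: position i shifts by key[i mod 3].
For yellow: y+2=a, e+11=p, l+10=v, l+2=n, o+11=z, w+10=g.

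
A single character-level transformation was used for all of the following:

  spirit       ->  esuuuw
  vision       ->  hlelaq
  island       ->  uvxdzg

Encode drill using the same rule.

Shifts by position in spirit: pos 0: s→e (+12), pos 1: p→s (+3), pos 2: i→u (+12), pos 3: r→u (+3) — repeating every 2. A repeating key of period 2 is used — shifts +12, +3 over and over.
On drill: d+12=p, r+3=u, i+12=u, l+3=o, l+12=x.

puuox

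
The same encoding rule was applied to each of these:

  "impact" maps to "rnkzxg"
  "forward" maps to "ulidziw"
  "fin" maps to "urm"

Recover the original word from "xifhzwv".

crusade

Each letter is replaced by its mirror in the alphabet: a↔z, b↔y, c↔x, and so on (the Atbash cipher).
Reversing it on xifhzwv: x↔c, i↔r, f↔u, h↔s, z↔a, w↔d, v↔e.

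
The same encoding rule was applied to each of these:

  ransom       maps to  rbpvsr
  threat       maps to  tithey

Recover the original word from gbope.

In ransom: r→r is +0, a→b is +1, n→p is +2, s→v is +3 — the shift increases by 1 each position. The shift increases by 1 at each position, starting from +0: 0, 1, 2, ….
Undoing it on gbope: g−0=g, b−1=a, o−2=m, p−3=m, e−4=a.

gamma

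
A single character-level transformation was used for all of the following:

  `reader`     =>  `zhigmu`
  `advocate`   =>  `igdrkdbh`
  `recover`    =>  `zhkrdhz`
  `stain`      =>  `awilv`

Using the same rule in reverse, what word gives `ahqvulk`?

seismic

Shifts by position in reader: pos 0: r→z (+8), pos 1: e→h (+3), pos 2: a→i (+8), pos 3: d→g (+3) — repeating every 2. The shifts repeat in a cycle of length 2: positions 0,1,… shift by +8, +3, then the pattern repeats.
Undoing it on ahqvulk: a−8=s, h−3=e, q−8=i, v−3=s, u−8=m, l−3=i, k−8=c.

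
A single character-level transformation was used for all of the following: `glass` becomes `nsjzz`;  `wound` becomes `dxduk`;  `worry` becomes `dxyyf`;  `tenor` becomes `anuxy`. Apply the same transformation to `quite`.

xdran

Vowels shift forward by 9 and consonants shift forward by 7.
Applying it to quite: q(cons)+7=x, u(vowel)+9=d, i(vowel)+9=r, t(cons)+7=a, e(vowel)+9=n.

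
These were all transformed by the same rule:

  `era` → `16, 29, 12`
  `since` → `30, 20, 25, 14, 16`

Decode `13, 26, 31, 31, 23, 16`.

e is letter #5 and maps to 16: an offset of 11. Letters become their 1-based position plus 11 (so a→12, b→13, …).
Reversing it on 13, 26, 31, 31, 23, 16: 13→(13−11)÷1=2=b, 26→(26−11)÷1=15=o, 31→(31−11)÷1=20=t, 31→(31−11)÷1=20=t, 23→(23−11)÷1=12=l, 16→(16−11)÷1=5=e.

bottle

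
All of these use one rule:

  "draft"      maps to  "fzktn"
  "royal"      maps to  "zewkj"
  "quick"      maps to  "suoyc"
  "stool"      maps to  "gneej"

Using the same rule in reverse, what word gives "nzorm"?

d(3)→f(5) and r(17)→z(25) fit y≡7x+10 (mod 26); the inverse of 7 mod 26 is 15. Each letter's alphabet position (a=0..z=25) is mapped through 7·x+10 mod 26 — an affine cipher.
Reversing it on nzorm: n(13)→15·(13−10)≡19=t; z(25)→15·(25−10)≡17=r; o(14)→15·(14−10)≡8=i; r(17)→15·(17−10)≡1=b; m(12)→15·(12−10)≡4=e (all mod 26).

tribe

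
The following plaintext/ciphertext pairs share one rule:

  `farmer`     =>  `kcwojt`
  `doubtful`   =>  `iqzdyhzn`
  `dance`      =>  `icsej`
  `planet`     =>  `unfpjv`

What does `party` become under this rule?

A repeating key of period 2 is used — shifts +5, +2 over and over.
On party: p+5=u, a+2=c, r+5=w, t+2=v, y+5=d.

ucwvd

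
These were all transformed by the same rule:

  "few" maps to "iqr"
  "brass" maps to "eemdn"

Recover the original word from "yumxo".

The output letters match the input read backwards, each shifted +12: few reversed is wef. The word is reversed, then every letter is shifted forward by 12.
Decoding yumxo: shift back: y−12=m, u−12=i, m−12=a, x−12=l, o−12=c → mialc; then reverse → claim.

claim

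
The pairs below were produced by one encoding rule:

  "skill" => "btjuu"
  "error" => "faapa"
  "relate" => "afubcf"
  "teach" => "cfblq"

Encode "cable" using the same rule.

lbkuf

The shift depends on letter class: consonant s→b is +9, but vowel i→j is +1. The rule splits by letter class: vowels +1, consonants +9.
On cable: c(cons)+9=l, a(vowel)+1=b, b(cons)+9=k, l(cons)+9=u, e(vowel)+1=f.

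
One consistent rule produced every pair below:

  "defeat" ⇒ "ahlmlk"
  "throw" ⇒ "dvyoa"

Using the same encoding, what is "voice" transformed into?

ljpvc

The word is reversed, then every letter is shifted forward by 7.
Applying it to voice: reverse → eciov; then shift: e+7=l, c+7=j, i+7=p, o+7=v, v+7=c.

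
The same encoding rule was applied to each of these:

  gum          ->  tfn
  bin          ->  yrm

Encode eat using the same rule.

vzg

Each pair mirrors across the alphabet (g↔t, u↔f, m↔n): positions sum to 25. Letters are reflected about the middle of the alphabet (position → 25−position): Atbash.
On eat: e↔v, a↔z, t↔g.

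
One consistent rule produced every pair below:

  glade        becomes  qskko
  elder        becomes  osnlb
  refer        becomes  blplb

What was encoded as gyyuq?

Shifts by position in glade: pos 0: g→q (+10), pos 1: l→s (+7), pos 2: a→k (+10), pos 3: d→k (+7) — repeating every 2. It's a Vigenère-style cipher with numeric key [10,7]: position i shifts by key[i mod 2].
Undoing it on gyyuq: g−10=w, y−7=r, y−10=o, u−7=n, q−10=g.

wrong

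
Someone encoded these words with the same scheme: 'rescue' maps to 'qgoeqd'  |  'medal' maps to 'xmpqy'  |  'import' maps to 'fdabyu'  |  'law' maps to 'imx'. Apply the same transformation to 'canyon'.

The word is reversed, then every letter is shifted forward by 12.
For canyon: reverse → noynac; then shift: n+12=z, o+12=a, y+12=k, n+12=z, a+12=m, c+12=o.

zakzmo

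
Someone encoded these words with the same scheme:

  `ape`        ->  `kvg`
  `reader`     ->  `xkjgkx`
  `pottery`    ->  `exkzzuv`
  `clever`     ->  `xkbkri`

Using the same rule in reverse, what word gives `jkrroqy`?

skilled

The output letters match the input read backwards, each shifted +6: ape reversed is epa. Read the word backwards and shift each letter +6.
Reversing it on jkrroqy: shift back: j−6=d, k−6=e, r−6=l, r−6=l, o−6=i, q−6=k, y−6=s → delliks; then reverse → skilled.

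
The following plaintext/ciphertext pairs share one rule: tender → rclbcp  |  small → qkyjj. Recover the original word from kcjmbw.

Compare letters: t→r is +24, e→c is +24, n→l is +24 — a constant shift. Every letter moves 24 places later in the alphabet, wrapping around z→a.
Reversing it on kcjmbw: k−24=m, c−24=e, j−24=l, m−24=o, b−24=d, w−24=y.

melody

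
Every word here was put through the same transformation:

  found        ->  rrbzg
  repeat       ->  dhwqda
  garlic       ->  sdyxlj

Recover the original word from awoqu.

other

Shifts by position in found: pos 0: f→r (+12), pos 1: o→r (+3), pos 2: u→b (+7), pos 3: n→z (+12), pos 4: d→g (+3) — repeating every 3. The shifts repeat in a cycle of length 3: positions 0,1,… shift by +12, +3, +7, then the pattern repeats.
Decoding awoqu: a−12=o, w−3=t, o−7=h, q−12=e, u−3=r.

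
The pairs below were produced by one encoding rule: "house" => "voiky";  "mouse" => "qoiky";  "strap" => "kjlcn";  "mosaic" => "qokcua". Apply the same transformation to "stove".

kjohy

h(7)→v(21) and o(14)→o(14) fit y≡25x+2 (mod 26); the inverse of 25 mod 26 is 25. Each letter's alphabet position (a=0..z=25) is mapped through 25·x+2 mod 26 — an affine cipher.
Applying it to stove: s(18)→25·18+2≡10=k; t(19)→25·19+2≡9=j; o(14)→25·14+2≡14=o; v(21)→25·21+2≡7=h; e(4)→25·4+2≡24=y (all mod 26).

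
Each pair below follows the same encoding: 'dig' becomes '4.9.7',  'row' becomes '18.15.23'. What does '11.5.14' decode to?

d is letter #4 and maps to 4: an offset of 0. Each letter is replaced by its alphabet position (a=1, b=2, …, z=26).
Decoding 11.5.14: 11=k, 5=e, 14=n.

ken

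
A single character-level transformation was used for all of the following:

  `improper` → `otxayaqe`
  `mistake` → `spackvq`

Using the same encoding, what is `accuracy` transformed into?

Letter i (0-indexed) is shifted by i+6, so successive shifts are 6, 7, 8, ….
Applying it to accuracy: a+6=g, c+7=j, c+8=k, u+9=d, r+10=b, a+11=l, c+12=o, y+13=l.

gjkdblol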